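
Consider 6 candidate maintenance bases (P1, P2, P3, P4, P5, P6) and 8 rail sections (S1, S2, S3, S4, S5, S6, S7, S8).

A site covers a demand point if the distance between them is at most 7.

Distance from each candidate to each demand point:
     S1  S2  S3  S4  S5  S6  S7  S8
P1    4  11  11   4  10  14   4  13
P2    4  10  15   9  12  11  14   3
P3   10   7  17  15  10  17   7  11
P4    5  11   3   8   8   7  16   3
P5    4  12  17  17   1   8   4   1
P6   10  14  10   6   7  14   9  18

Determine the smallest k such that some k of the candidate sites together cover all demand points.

3

Coverage sets (demand points within 7 of each site):
  P1: {S1, S4, S7}
  P2: {S1, S8}
  P3: {S2, S7}
  P4: {S1, S3, S6, S8}
  P5: {S1, S5, S7, S8}
  P6: {S4, S5}
No 2 sites suffice: every size-2 union leaves at least one demand point uncovered.
But {P3, P4, P6} covers everything, so the minimum is 3.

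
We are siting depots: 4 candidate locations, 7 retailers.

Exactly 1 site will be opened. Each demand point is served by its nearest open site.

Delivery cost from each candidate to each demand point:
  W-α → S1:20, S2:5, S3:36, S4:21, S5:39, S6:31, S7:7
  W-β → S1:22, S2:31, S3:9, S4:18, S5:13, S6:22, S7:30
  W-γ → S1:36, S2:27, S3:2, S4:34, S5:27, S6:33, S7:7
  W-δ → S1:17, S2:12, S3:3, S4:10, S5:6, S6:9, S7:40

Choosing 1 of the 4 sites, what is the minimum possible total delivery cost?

Open {W-δ}.
  S1→W-δ 17, S2→W-δ 12, S3→W-δ 3, S4→W-δ 10, S5→W-δ 6, S6→W-δ 9, S7→W-δ 40  ⇒ total 97.
Compare {W-β}: total 145.
Compare {W-α}: total 159.
No size-1 selection does better; minimum is 97.

97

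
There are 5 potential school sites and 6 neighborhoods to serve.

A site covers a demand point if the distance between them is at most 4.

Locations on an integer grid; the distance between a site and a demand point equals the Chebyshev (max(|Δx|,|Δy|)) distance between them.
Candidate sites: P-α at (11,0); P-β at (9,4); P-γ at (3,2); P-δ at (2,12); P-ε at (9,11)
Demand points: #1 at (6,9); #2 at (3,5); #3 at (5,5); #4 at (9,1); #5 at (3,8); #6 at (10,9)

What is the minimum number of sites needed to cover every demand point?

Coverage sets (demand points within 4 of each site):
  P-α: {#4}
  P-β: {#3, #4}
  P-γ: {#2, #3}
  P-δ: {#1, #5}
  P-ε: {#1, #6}
No 3 sites suffice: every size-3 union leaves at least one demand point uncovered.
But {P-α, P-γ, P-δ, P-ε} covers everything, so the minimum is 4.

4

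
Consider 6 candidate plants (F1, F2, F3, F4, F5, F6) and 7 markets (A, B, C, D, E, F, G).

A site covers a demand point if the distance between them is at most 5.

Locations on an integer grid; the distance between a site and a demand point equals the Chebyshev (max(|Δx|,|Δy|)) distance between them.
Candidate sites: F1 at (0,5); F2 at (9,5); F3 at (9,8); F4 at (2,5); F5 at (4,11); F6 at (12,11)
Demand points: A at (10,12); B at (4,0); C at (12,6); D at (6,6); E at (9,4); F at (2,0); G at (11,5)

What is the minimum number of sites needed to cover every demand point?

Coverage sets (demand points within 5 of each site):
  F1: {B, F}
  F2: {B, C, D, E, G}
  F3: {A, C, D, E, G}
  F4: {B, D, F}
  F5: {D}
  F6: {A, C}
No single site covers all 7 demand points.
But {F1, F3} covers everything, so the minimum is 2.

2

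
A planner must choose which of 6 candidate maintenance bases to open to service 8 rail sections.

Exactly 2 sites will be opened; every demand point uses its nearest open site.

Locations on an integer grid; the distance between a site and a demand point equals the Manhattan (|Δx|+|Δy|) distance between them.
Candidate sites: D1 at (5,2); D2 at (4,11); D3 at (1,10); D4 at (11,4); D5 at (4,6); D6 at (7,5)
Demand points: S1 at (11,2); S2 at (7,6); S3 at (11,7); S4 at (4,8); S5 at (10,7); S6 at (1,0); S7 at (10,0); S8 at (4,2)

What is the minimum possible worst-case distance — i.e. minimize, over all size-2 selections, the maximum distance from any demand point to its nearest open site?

7

Open {D1, D4}.
  Farthest demand point is S4 at distance 7 (to D1); all others are ≤ 7.
With {D1, D6} the worst case is 7.
With {D1, D5} the worst case is 8.
No size-2 selection achieves below 7.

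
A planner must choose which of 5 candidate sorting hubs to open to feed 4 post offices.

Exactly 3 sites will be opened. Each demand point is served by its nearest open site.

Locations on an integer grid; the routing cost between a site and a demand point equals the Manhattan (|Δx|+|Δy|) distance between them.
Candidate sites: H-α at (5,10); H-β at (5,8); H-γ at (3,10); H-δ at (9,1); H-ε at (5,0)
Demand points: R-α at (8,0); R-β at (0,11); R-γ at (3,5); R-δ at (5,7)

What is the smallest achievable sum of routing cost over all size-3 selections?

Open {H-β, H-γ, H-δ}.
  R-α→H-δ 2, R-β→H-γ 4, R-γ→H-β 5, R-δ→H-β 1  ⇒ total 12.
Compare {H-β, H-γ, H-ε}: total 13.
Compare {H-α, H-β, H-δ}: total 14.
No size-3 selection does better; minimum is 12.

12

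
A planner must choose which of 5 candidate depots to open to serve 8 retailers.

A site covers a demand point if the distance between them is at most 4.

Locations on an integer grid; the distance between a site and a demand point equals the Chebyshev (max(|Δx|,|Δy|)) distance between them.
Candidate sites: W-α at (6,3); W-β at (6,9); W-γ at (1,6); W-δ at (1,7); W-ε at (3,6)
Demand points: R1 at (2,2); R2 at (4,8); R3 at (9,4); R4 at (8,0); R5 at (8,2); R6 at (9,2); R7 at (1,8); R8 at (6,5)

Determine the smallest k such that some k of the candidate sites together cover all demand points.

2

Coverage sets (demand points within 4 of each site):
  W-α: {R1, R3, R4, R5, R6, R8}
  W-β: {R2, R8}
  W-γ: {R1, R2, R7}
  W-δ: {R2, R7}
  W-ε: {R1, R2, R7, R8}
No single site covers all 8 demand points.
But {W-α, W-γ} covers everything, so the minimum is 2.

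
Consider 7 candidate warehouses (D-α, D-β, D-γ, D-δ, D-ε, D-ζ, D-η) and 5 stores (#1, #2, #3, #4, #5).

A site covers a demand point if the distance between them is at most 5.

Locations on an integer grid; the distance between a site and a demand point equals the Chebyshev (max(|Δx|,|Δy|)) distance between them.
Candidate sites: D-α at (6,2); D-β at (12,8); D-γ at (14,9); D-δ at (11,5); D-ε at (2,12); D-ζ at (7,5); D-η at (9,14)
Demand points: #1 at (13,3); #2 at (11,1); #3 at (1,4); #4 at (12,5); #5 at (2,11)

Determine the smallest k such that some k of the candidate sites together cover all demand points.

3

Coverage sets (demand points within 5 of each site):
  D-α: {#2, #3}
  D-β: {#1, #4}
  D-γ: {#4}
  D-δ: {#1, #2, #4}
  D-ε: {#5}
  D-ζ: {#2, #4}
  D-η: {}
No 2 sites suffice: every size-2 union leaves at least one demand point uncovered.
But {D-α, D-β, D-ε} covers everything, so the minimum is 3.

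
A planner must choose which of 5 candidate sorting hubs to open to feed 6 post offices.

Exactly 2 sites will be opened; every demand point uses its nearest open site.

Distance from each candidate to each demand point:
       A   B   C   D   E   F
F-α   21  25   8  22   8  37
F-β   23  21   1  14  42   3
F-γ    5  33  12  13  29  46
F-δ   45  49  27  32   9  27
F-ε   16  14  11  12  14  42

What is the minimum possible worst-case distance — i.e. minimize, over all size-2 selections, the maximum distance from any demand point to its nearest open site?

Open {F-β, F-ε}.
  Farthest demand point is A at distance 16 (to F-ε); all others are ≤ 16.
With {F-α, F-β} the worst case is 21.
With {F-β, F-δ} the worst case is 23.
No size-2 selection achieves below 16.

16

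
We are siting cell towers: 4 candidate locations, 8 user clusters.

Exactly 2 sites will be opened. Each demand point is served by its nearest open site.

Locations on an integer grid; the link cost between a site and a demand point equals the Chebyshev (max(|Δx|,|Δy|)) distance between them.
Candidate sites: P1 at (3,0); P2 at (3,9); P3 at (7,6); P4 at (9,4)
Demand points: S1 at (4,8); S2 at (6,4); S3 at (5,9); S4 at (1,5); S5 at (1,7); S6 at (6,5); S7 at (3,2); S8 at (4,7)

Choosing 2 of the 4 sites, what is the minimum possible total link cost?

18

Open {P2, P3}.
  S1→P2 1, S2→P3 2, S3→P2 2, S4→P2 4, S5→P2 2, S6→P3 1, S7→P3 4, S8→P2 2  ⇒ total 18.
Compare {P1, P2}: total 21.
Compare {P2, P4}: total 23.
No size-2 selection does better; minimum is 18.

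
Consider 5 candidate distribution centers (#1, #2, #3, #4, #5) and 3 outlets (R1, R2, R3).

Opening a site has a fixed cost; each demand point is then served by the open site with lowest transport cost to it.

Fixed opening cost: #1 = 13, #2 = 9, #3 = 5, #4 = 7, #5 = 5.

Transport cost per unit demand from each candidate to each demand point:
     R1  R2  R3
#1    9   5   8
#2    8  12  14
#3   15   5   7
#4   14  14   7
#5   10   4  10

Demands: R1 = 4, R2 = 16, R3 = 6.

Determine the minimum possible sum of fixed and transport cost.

Open {#3, #5}: assign each demand point to its cheapest open site.
  R1→#5 4×10=40, R2→#5 16×4=64, R3→#3 6×7=42
  transport cost 146, fixed 10 → total 156.
Compare {#2, #3, #5}: transport cost 138 + fixed 19 = 157.
Compare {#4, #5}: transport cost 146 + fixed 12 = 158.
Compare {#2, #4, #5}: transport cost 138 + fixed 21 = 159.
All other subsets cost ≥ 157. Minimum total cost: 156.

156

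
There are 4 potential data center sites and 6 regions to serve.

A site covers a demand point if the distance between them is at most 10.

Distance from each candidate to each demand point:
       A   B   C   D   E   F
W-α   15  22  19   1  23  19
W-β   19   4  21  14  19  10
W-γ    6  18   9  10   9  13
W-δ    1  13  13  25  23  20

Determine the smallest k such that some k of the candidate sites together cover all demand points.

2

Coverage sets (demand points within 10 of each site):
  W-α: {D}
  W-β: {B, F}
  W-γ: {A, C, D, E}
  W-δ: {A}
No single site covers all 6 demand points.
But {W-β, W-γ} covers everything, so the minimum is 2.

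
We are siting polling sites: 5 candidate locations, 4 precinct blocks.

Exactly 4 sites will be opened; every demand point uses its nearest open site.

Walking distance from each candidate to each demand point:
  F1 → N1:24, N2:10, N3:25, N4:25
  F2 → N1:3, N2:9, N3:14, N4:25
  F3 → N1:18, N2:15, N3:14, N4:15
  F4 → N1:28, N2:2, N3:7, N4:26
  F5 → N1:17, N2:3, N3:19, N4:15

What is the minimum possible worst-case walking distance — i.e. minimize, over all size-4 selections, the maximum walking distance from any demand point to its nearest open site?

Open {F1, F2, F3, F4}.
  Farthest demand point is N4 at walking distance 15 (to F3); all others are ≤ 15.
With {F1, F2, F3, F5} the worst case is 15.
With {F1, F2, F4, F5} the worst case is 15.
No size-4 selection achieves below 15.

15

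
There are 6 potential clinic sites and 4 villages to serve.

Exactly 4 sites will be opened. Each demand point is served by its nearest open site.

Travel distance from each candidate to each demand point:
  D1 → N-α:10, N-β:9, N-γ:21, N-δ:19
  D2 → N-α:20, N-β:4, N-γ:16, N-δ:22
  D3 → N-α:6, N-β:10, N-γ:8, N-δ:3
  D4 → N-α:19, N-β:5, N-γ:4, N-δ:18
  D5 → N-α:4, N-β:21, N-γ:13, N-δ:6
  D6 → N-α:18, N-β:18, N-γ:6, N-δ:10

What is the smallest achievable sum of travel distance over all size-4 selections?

15

Open {D2, D3, D4, D5}.
  N-α→D5 4, N-β→D2 4, N-γ→D4 4, N-δ→D3 3  ⇒ total 15.
Compare {D1, D3, D4, D5}: total 16.
Compare {D3, D4, D5, D6}: total 16.
No size-4 selection does better; minimum is 15.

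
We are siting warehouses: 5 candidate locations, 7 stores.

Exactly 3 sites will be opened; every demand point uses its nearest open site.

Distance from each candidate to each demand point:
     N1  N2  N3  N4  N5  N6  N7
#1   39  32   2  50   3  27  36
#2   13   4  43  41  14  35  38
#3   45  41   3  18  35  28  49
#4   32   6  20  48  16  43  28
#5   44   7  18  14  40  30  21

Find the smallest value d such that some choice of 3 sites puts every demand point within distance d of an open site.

27

Open {#1, #2, #5}.
  Farthest demand point is N6 at distance 27 (to #1); all others are ≤ 27.
With {#2, #3, #4} the worst case is 28.
With {#2, #3, #5} the worst case is 28.
No size-3 selection achieves below 27.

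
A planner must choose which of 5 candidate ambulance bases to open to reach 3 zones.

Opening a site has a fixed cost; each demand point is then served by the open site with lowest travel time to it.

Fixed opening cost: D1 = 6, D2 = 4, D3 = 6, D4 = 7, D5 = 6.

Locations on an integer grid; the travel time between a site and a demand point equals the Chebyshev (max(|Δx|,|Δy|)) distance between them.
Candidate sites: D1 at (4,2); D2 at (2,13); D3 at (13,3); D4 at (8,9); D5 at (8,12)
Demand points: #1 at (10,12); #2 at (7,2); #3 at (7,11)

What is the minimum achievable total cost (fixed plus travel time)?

18

Open {D1, D5}: assign each demand point to its cheapest open site.
  #1→D5 2, #2→D1 3, #3→D5 1
  travel time 6, fixed 12 → total 18.
Compare {D4}: travel time 12 + fixed 7 = 19.
Compare {D5}: travel time 13 + fixed 6 = 19.
Compare {D1, D4}: travel time 8 + fixed 13 = 21.
All other subsets cost ≥ 19. Minimum total cost: 18.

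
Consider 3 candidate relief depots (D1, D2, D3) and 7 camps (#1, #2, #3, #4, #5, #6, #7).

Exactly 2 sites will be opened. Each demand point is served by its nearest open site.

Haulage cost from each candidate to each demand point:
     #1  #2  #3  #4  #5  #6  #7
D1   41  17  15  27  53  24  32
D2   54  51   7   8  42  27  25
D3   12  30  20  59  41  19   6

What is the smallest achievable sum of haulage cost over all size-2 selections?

123

Open {D2, D3}.
  #1→D3 12, #2→D3 30, #3→D2 7, #4→D2 8, #5→D3 41, #6→D3 19, #7→D3 6  ⇒ total 123.
Compare {D1, D3}: total 137.
Compare {D1, D2}: total 164.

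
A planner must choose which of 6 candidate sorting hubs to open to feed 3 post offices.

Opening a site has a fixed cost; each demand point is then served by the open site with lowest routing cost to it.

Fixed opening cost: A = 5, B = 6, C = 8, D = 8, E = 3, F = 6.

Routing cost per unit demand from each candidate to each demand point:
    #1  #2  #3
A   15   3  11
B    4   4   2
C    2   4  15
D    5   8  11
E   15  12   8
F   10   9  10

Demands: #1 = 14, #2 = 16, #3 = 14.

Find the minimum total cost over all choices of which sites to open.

123

Open {A, B, C}: assign each demand point to its cheapest open site.
  #1→C 14×2=28, #2→A 16×3=48, #3→B 14×2=28
  routing cost 104, fixed 19 → total 123.
Compare {A, B, C, E}: routing cost 104 + fixed 22 = 126.
Compare {A, B, C, F}: routing cost 104 + fixed 25 = 129.
Compare {A, B, C, D}: routing cost 104 + fixed 27 = 131.
All other subsets cost ≥ 126. Minimum total cost: 123.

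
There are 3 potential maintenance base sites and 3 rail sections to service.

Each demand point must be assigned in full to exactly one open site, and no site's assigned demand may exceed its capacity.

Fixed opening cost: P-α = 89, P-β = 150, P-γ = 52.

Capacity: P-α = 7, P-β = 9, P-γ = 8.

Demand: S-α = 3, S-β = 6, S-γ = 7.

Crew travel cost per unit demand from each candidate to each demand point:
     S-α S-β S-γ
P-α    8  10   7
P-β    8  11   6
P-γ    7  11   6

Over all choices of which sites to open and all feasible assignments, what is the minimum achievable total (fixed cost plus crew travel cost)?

Open {P-β, P-γ}; cheapest assignment that respects the capacities:
  P-β (cap 9, load 9): S-α, S-β — cost 3×8 + 6×11 = 90
  P-γ (cap 8, load 7): S-γ — cost 7×6 = 42
  Shipping 132, fixed 202 → total 334.
  Any other capacity-feasible assignment to {P-β, P-γ} ships for at least 132.
Compare {P-α, P-β}: its best feasible assignment gives total 378.
Compare {P-α, P-β, P-γ}: its best feasible assignment gives total 414.
Every other set of open sites that can feasibly serve all demand totals ≥ 378 even under its best assignment. Minimum: 334.

334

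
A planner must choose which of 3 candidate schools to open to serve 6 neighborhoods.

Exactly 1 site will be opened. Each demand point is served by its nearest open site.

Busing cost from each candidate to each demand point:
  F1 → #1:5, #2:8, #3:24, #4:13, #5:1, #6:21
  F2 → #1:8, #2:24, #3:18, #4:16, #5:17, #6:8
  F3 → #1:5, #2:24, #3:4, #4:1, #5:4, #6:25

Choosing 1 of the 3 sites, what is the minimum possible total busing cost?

63

Open {F3}.
  #1→F3 5, #2→F3 24, #3→F3 4, #4→F3 1, #5→F3 4, #6→F3 25  ⇒ total 63.
Compare {F1}: total 72.
Compare {F2}: total 91.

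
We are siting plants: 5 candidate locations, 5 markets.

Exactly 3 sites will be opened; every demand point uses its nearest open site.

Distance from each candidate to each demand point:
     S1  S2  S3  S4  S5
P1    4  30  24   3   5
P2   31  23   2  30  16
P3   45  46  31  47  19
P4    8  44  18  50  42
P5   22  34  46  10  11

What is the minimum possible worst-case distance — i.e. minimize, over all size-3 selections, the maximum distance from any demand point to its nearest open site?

23

Open {P1, P2, P3}.
  Farthest demand point is S2 at distance 23 (to P2); all others are ≤ 23.
With {P1, P2, P4} the worst case is 23.
With {P1, P2, P5} the worst case is 23.
No size-3 selection achieves below 23.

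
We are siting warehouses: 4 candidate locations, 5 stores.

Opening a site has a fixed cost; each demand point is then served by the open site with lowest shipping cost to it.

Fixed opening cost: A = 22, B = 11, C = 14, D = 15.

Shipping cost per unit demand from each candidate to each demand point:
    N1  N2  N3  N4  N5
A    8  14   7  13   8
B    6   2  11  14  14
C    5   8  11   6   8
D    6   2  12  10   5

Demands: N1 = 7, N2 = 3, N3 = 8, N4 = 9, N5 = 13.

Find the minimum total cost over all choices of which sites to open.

Open {A, C, D}: assign each demand point to its cheapest open site.
  N1→C 7×5=35, N2→D 3×2=6, N3→A 8×7=56, N4→C 9×6=54, N5→D 13×5=65
  shipping cost 216, fixed 51 → total 267.
Compare {C, D}: shipping cost 248 + fixed 29 = 277.
Compare {A, B, C, D}: shipping cost 216 + fixed 62 = 278.
Compare {B, C, D}: shipping cost 248 + fixed 40 = 288.
All other subsets cost ≥ 277. Minimum total cost: 267.

267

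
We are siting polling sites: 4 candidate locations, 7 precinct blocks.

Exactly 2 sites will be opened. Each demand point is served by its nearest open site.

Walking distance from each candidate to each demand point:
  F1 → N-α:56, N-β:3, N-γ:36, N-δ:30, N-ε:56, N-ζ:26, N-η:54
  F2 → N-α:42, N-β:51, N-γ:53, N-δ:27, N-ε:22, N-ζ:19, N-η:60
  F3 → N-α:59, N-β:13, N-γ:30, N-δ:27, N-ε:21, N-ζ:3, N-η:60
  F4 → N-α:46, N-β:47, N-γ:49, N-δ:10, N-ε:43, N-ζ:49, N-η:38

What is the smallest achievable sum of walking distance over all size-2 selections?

Open {F3, F4}.
  N-α→F4 46, N-β→F3 13, N-γ→F3 30, N-δ→F4 10, N-ε→F3 21, N-ζ→F3 3, N-η→F4 38  ⇒ total 161.
Compare {F1, F3}: total 194.
Compare {F2, F3}: total 196.
No size-2 selection does better; minimum is 161.

161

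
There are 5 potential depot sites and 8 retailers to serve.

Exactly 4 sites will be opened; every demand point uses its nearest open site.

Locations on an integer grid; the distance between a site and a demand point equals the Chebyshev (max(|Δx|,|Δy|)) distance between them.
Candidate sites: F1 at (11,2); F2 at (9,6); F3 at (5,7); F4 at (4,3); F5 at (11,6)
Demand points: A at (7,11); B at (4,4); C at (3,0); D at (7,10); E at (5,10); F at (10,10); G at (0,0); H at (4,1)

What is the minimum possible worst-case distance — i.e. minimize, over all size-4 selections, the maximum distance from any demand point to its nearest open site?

Open {F1, F2, F3, F4}.
  Farthest demand point is A at distance 4 (to F3); all others are ≤ 4.
With {F1, F3, F4, F5} the worst case is 4.
With {F2, F3, F4, F5} the worst case is 4.
No size-4 selection achieves below 4.

4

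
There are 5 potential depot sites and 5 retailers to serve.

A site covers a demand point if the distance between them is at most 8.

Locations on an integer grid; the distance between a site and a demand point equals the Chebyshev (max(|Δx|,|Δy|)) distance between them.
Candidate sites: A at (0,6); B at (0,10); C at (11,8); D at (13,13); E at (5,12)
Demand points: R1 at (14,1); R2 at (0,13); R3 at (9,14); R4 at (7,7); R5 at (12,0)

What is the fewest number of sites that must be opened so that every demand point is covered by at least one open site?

2

Coverage sets (demand points within 8 of each site):
  A: {R2, R4}
  B: {R2, R4}
  C: {R1, R3, R4, R5}
  D: {R3, R4}
  E: {R2, R3, R4}
No single site covers all 5 demand points.
But {A, C} covers everything, so the minimum is 2.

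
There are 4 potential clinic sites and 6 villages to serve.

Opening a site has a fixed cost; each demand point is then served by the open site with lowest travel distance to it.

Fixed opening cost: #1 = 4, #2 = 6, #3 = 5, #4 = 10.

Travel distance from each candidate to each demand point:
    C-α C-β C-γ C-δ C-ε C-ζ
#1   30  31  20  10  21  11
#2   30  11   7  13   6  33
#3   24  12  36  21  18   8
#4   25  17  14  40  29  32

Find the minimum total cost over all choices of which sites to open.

80

Open {#2, #3}: assign each demand point to its cheapest open site.
  C-α→#3 24, C-β→#2 11, C-γ→#2 7, C-δ→#2 13, C-ε→#2 6, C-ζ→#3 8
  travel distance 69, fixed 11 → total 80.
Compare {#1, #2, #3}: travel distance 66 + fixed 15 = 81.
Compare {#1, #2}: travel distance 75 + fixed 10 = 85.
Compare {#1, #2, #4}: travel distance 70 + fixed 20 = 90.
All other subsets cost ≥ 81. Minimum total cost: 80.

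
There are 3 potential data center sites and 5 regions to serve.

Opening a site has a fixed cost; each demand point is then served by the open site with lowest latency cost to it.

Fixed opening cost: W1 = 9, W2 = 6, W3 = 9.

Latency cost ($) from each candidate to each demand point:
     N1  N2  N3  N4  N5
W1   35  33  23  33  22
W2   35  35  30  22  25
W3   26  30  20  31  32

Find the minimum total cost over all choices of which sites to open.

Open {W2, W3}: assign each demand point to its cheapest open site.
  N1→W3 26, N2→W3 30, N3→W3 20, N4→W2 22, N5→W2 25
  latency cost 123, fixed 15 → total 138.
Compare {W1, W2, W3}: latency cost 120 + fixed 24 = 144.
Compare {W1, W3}: latency cost 129 + fixed 18 = 147.
Compare {W3}: latency cost 139 + fixed 9 = 148.
All other subsets cost ≥ 144. Minimum total cost: 138.

138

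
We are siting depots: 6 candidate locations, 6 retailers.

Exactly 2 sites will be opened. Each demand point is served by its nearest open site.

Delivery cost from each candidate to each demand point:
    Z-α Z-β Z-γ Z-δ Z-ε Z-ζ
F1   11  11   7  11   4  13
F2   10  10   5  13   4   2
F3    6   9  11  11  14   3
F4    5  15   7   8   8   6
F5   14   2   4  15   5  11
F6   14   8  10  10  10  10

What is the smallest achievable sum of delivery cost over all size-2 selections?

30

Open {F4, F5}.
  Z-α→F4 5, Z-β→F5 2, Z-γ→F5 4, Z-δ→F4 8, Z-ε→F5 5, Z-ζ→F4 6  ⇒ total 30.
Compare {F3, F5}: total 31.
Compare {F2, F4}: total 34.
No size-2 selection does better; minimum is 30.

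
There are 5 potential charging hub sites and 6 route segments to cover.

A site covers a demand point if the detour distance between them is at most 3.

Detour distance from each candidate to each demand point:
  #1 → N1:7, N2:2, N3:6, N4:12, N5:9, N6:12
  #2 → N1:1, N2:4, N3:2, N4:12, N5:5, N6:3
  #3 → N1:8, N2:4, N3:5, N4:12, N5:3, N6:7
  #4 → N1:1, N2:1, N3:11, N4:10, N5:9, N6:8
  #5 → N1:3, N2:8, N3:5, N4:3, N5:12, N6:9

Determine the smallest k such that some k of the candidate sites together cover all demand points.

Coverage sets (demand points within 3 of each site):
  #1: {N2}
  #2: {N1, N3, N6}
  #3: {N5}
  #4: {N1, N2}
  #5: {N1, N4}
No 3 sites suffice: every size-3 union leaves at least one demand point uncovered.
But {#1, #2, #3, #5} covers everything, so the minimum is 4.

4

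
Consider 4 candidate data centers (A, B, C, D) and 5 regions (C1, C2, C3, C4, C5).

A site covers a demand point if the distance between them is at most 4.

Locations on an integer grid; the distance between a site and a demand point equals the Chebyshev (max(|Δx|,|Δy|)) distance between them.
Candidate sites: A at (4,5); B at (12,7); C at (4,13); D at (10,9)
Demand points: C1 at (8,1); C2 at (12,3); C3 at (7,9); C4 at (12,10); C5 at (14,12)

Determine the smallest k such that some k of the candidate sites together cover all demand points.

Coverage sets (demand points within 4 of each site):
  A: {C1, C3}
  B: {C2, C4}
  C: {C3}
  D: {C3, C4, C5}
No 2 sites suffice: every size-2 union leaves at least one demand point uncovered.
But {A, B, D} covers everything, so the minimum is 3.

3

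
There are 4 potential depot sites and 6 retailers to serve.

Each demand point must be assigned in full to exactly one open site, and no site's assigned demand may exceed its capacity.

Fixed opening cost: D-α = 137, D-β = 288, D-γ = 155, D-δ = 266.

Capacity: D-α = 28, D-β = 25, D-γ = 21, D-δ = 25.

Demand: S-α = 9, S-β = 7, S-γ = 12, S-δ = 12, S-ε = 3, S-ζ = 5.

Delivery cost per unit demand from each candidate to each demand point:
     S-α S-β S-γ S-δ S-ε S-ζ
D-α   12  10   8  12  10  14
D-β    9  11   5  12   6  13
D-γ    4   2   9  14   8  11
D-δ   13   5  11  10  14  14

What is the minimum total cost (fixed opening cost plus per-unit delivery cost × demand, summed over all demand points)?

667

Open {D-α, D-γ}; cheapest assignment that respects the capacities:
  D-α (cap 28, load 27): S-γ, S-δ, S-ε — cost 12×8 + 12×12 + 3×10 = 270
  D-γ (cap 21, load 21): S-α, S-β, S-ζ — cost 9×4 + 7×2 + 5×11 = 105
  Shipping 375, fixed 292 → total 667.
  Any other capacity-feasible assignment to {D-α, D-γ} ships for at least 375.
Compare {D-α, D-δ}: its best feasible assignment gives total 862.
Compare {D-α, D-β}: its best feasible assignment gives total 868.
Every other set of open sites that can feasibly serve all demand totals ≥ 862 even under its best assignment. Minimum: 667.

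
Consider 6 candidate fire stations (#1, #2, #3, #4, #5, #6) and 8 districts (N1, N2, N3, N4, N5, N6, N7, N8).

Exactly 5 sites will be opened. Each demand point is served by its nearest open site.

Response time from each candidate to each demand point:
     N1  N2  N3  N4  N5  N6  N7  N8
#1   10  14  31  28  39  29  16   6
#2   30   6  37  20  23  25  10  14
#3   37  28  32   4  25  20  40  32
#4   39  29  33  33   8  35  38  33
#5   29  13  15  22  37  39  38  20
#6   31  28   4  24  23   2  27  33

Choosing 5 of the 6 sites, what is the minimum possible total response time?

50

Open {#1, #2, #3, #4, #6}.
  N1→#1 10, N2→#2 6, N3→#6 4, N4→#3 4, N5→#4 8, N6→#6 2, N7→#2 10, N8→#1 6  ⇒ total 50.
Compare {#1, #3, #4, #5, #6}: total 63.
Compare {#1, #2, #3, #5, #6}: total 65.
No size-5 selection does better; minimum is 50.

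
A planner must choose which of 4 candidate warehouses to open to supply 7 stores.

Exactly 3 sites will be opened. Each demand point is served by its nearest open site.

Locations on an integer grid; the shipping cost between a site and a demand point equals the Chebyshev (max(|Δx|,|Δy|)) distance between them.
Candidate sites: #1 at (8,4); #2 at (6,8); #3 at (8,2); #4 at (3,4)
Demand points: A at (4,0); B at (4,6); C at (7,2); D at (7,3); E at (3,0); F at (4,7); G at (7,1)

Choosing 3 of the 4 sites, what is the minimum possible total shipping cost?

15

Open {#2, #3, #4}.
  A→#3 4, B→#2 2, C→#3 1, D→#3 1, E→#4 4, F→#2 2, G→#3 1  ⇒ total 15.
Compare {#1, #2, #3}: total 16.
Compare {#1, #3, #4}: total 16.
No size-3 selection does better; minimum is 15.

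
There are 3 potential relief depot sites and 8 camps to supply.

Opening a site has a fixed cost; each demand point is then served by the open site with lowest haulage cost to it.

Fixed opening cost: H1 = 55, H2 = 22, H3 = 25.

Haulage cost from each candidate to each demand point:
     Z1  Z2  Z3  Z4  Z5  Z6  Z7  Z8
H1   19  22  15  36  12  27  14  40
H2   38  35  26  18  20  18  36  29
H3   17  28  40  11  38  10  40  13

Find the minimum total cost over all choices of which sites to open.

194

Open {H1, H3}: assign each demand point to its cheapest open site.
  Z1→H3 17, Z2→H1 22, Z3→H1 15, Z4→H3 11, Z5→H1 12, Z6→H3 10, Z7→H1 14, Z8→H3 13
  haulage cost 114, fixed 80 → total 194.
Compare {H2, H3}: haulage cost 161 + fixed 47 = 208.
Compare {H1, H2, H3}: haulage cost 114 + fixed 102 = 216.
Compare {H3}: haulage cost 197 + fixed 25 = 222.
All other subsets cost ≥ 208. Minimum total cost: 194.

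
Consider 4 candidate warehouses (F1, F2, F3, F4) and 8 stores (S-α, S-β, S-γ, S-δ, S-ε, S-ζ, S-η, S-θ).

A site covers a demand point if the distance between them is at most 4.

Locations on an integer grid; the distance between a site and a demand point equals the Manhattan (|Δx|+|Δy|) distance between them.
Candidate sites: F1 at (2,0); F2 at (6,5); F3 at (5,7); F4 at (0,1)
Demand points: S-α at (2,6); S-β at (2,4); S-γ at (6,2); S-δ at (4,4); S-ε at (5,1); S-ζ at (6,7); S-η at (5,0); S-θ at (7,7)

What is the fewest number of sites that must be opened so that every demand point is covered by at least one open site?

3

Coverage sets (demand points within 4 of each site):
  F1: {S-β, S-ε, S-η}
  F2: {S-γ, S-δ, S-ζ, S-θ}
  F3: {S-α, S-δ, S-ζ, S-θ}
  F4: {}
No 2 sites suffice: every size-2 union leaves at least one demand point uncovered.
But {F1, F2, F3} covers everything, so the minimum is 3.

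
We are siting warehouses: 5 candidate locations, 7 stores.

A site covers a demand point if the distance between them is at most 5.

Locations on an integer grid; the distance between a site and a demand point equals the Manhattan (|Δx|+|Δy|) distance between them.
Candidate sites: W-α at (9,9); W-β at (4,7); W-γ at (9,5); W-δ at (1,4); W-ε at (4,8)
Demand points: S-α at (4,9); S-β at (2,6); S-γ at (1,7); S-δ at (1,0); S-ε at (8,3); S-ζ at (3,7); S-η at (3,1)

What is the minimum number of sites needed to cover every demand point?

Coverage sets (demand points within 5 of each site):
  W-α: {S-α}
  W-β: {S-α, S-β, S-γ, S-ζ}
  W-γ: {S-ε}
  W-δ: {S-β, S-γ, S-δ, S-ζ, S-η}
  W-ε: {S-α, S-β, S-γ, S-ζ}
No 2 sites suffice: every size-2 union leaves at least one demand point uncovered.
But {W-α, W-γ, W-δ} covers everything, so the minimum is 3.

3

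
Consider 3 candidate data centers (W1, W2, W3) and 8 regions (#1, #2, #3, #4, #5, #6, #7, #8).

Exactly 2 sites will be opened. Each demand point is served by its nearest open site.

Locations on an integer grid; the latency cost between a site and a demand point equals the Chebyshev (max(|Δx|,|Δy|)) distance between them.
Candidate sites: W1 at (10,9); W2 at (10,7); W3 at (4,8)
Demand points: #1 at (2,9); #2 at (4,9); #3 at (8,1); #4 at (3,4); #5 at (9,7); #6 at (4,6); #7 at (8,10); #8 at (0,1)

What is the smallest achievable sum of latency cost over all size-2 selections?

Open {W2, W3}.
  #1→W3 2, #2→W3 1, #3→W2 6, #4→W3 4, #5→W2 1, #6→W3 2, #7→W2 3, #8→W3 7  ⇒ total 26.
Compare {W1, W3}: total 27.
Compare {W1, W2}: total 46.

26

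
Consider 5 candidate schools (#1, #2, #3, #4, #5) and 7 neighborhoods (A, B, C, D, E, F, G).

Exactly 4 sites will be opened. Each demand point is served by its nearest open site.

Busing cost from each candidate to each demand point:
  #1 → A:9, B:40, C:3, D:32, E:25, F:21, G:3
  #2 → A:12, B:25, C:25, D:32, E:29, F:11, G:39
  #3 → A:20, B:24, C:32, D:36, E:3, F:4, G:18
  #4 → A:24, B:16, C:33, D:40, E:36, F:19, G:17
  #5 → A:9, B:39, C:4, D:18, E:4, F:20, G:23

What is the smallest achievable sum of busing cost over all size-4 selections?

56

Open {#1, #3, #4, #5}.
  A→#1 9, B→#4 16, C→#1 3, D→#5 18, E→#3 3, F→#3 4, G→#1 3  ⇒ total 56.
Compare {#1, #2, #3, #5}: total 64.
Compare {#1, #2, #4, #5}: total 64.
No size-4 selection does better; minimum is 56.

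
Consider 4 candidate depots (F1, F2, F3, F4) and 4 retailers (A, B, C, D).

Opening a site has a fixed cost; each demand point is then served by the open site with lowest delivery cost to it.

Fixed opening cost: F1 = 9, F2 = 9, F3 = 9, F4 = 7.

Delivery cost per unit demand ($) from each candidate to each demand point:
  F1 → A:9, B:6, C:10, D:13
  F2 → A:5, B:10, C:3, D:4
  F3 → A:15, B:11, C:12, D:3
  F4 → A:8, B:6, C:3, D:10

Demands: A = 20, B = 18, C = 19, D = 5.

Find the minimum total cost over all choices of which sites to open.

301

Open {F2, F4}: assign each demand point to its cheapest open site.
  A→F2 20×5=100, B→F4 18×6=108, C→F2 19×3=57, D→F2 5×4=20
  delivery cost 285, fixed 16 → total 301.
Compare {F1, F2}: delivery cost 285 + fixed 18 = 303.
Compare {F2, F3, F4}: delivery cost 280 + fixed 25 = 305.
Compare {F1, F2, F3}: delivery cost 280 + fixed 27 = 307.
All other subsets cost ≥ 303. Minimum total cost: 301.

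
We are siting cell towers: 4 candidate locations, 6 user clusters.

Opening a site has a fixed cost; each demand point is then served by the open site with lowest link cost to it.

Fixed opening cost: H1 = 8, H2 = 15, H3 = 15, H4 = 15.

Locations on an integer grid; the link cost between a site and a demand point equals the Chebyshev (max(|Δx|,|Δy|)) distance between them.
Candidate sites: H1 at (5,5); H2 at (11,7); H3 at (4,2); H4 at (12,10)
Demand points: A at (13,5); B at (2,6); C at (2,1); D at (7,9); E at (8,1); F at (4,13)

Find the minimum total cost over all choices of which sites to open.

39

Open {H1}: assign each demand point to its cheapest open site.
  A→H1 8, B→H1 3, C→H1 4, D→H1 4, E→H1 4, F→H1 8
  link cost 31, fixed 8 → total 39.
Compare {H1, H2}: link cost 24 + fixed 23 = 47.
Compare {H1, H4}: link cost 28 + fixed 23 = 51.
Compare {H2}: link cost 37 + fixed 15 = 52.
All other subsets cost ≥ 47. Minimum total cost: 39.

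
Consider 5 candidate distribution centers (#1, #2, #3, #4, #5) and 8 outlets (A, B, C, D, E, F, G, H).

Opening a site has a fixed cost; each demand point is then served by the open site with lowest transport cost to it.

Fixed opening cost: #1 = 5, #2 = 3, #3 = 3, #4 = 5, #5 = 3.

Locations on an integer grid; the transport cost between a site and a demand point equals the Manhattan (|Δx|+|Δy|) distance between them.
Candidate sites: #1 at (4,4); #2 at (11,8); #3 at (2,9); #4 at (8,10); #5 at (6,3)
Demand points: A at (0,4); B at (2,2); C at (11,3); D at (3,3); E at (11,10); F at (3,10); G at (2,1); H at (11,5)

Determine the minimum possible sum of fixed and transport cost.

Open {#1, #2, #3}: assign each demand point to its cheapest open site.
  A→#1 4, B→#1 4, C→#2 5, D→#1 2, E→#2 2, F→#3 2, G→#1 5, H→#2 3
  transport cost 27, fixed 11 → total 38.
Compare {#1, #2}: transport cost 32 + fixed 8 = 40.
Compare {#1, #2, #3, #5}: transport cost 27 + fixed 14 = 41.
Compare {#2, #3, #5}: transport cost 33 + fixed 9 = 42.
All other subsets cost ≥ 40. Minimum total cost: 38.

38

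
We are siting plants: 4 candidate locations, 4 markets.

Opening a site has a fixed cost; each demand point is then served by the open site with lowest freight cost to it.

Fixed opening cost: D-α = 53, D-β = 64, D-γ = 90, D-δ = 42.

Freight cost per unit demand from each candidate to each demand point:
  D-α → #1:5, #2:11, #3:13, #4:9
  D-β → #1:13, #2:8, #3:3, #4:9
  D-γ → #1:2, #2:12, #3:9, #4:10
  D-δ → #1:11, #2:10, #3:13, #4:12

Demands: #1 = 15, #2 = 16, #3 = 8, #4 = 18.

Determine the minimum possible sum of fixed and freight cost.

Open {D-β, D-γ}: assign each demand point to its cheapest open site.
  #1→D-γ 15×2=30, #2→D-β 16×8=128, #3→D-β 8×3=24, #4→D-β 18×9=162
  freight cost 344, fixed 154 → total 498.
Compare {D-α, D-β}: freight cost 389 + fixed 117 = 506.
Compare {D-β, D-γ, D-δ}: freight cost 344 + fixed 196 = 540.
Compare {D-α, D-β, D-δ}: freight cost 389 + fixed 159 = 548.
All other subsets cost ≥ 506. Minimum total cost: 498.

498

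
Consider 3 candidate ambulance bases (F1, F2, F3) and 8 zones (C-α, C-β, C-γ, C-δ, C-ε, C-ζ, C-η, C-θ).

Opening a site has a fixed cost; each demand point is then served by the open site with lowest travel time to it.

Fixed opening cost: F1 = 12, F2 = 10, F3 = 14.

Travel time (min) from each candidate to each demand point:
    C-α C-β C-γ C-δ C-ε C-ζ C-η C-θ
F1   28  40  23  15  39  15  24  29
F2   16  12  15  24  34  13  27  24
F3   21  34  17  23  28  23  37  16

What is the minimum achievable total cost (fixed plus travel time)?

174

Open {F2, F3}: assign each demand point to its cheapest open site.
  C-α→F2 16, C-β→F2 12, C-γ→F2 15, C-δ→F3 23, C-ε→F3 28, C-ζ→F2 13, C-η→F2 27, C-θ→F3 16
  travel time 150, fixed 24 → total 174.
Compare {F2}: travel time 165 + fixed 10 = 175.
Compare {F1, F2}: travel time 153 + fixed 22 = 175.
Compare {F1, F2, F3}: travel time 139 + fixed 36 = 175.
All other subsets cost ≥ 175. Minimum total cost: 174.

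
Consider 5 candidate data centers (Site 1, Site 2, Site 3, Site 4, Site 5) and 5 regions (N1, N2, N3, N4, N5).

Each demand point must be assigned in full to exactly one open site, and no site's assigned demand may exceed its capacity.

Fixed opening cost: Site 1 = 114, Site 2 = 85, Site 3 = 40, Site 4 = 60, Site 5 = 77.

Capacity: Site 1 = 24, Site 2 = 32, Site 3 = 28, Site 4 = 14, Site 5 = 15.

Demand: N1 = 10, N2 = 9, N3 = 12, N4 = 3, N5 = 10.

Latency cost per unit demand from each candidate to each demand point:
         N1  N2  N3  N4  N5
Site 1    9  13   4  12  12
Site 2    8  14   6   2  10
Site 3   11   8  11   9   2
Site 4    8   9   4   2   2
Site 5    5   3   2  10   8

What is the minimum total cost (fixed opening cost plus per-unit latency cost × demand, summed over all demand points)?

375

Open {Site 2, Site 3}; cheapest assignment that respects the capacities:
  Site 2 (cap 32, load 25): N1, N3, N4 — cost 10×8 + 12×6 + 3×2 = 158
  Site 3 (cap 28, load 19): N2, N5 — cost 9×8 + 10×2 = 92
  Shipping 250, fixed 125 → total 375.
  Any other capacity-feasible assignment to {Site 2, Site 3} ships for at least 250.
Compare {Site 3, Site 4, Site 5}: its best feasible assignment gives total 379.
Compare {Site 2, Site 3, Site 5}: its best feasible assignment gives total 404.
Every other set of open sites that can feasibly serve all demand totals ≥ 379 even under its best assignment. Minimum: 375.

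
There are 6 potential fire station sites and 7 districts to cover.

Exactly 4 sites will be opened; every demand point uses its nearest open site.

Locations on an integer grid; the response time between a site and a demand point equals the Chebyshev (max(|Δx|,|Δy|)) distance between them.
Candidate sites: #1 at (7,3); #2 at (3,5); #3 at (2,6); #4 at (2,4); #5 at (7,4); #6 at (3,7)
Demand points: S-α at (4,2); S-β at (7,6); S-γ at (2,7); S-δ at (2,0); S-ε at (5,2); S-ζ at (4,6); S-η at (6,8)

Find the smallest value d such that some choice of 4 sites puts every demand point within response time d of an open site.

Open {#1, #2, #3, #4}.
  Farthest demand point is S-δ at response time 4 (to #4); all others are ≤ 4.
With {#1, #2, #4, #5} the worst case is 4.
With {#1, #2, #4, #6} the worst case is 4.
No size-4 selection achieves below 4.

4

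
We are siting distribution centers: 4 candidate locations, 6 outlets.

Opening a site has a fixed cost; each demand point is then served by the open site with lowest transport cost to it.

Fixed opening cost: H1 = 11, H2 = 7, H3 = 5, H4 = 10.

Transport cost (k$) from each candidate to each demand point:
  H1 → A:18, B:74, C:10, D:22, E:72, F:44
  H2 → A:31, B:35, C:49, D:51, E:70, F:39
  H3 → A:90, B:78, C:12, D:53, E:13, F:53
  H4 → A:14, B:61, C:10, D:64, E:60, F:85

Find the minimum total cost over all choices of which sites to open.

Open {H1, H2, H3}: assign each demand point to its cheapest open site.
  A→H1 18, B→H2 35, C→H1 10, D→H1 22, E→H3 13, F→H2 39
  transport cost 137, fixed 23 → total 160.
Compare {H1, H2, H3, H4}: transport cost 133 + fixed 33 = 166.
Compare {H2, H3, H4}: transport cost 162 + fixed 22 = 184.
Compare {H1, H3, H4}: transport cost 164 + fixed 26 = 190.
All other subsets cost ≥ 166. Minimum total cost: 160.

160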